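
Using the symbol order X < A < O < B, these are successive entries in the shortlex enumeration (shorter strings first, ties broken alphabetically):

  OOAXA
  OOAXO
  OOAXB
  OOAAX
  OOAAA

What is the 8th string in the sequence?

Continuing the enumeration 3 steps past OOAAA: OOAAA → OOAAO → OOAAB → (answer).

OOAOX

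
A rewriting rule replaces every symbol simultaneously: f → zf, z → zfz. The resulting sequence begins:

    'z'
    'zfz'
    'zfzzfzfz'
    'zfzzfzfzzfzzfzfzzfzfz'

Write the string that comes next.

Applying the rule to each of the 21 symbols of zfzzfzfzzfzzfzfzzfzfz gives the pieces zfz zf zfz zfz zf zfz zf zfz zfz zf zfz zfz zf zfz zf zfz zfz zf zfz zf zfz, which concatenate to the answer.

zfzzfzfzzfzzfzfzzfzfzzfzzfzfzzfzzfzfzzfzfzzfzzfzfzzfzfz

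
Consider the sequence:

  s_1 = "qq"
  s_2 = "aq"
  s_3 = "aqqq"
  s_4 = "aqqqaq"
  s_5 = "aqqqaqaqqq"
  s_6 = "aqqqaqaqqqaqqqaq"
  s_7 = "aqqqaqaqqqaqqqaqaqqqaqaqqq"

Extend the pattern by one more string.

From term 3 onward, concatenate the last term with the second-to-last: aq·qq = aqqq, aqqq·aq = aqqqaq, …
Continuing: aqqqaqaqqqaqqqaqaqqqaqaqqq · aqqqaqaqqqaqqqaq gives term 8.

aqqqaqaqqqaqqqaqaqqqaqaqqqaqqqaqaqqqaqqqaq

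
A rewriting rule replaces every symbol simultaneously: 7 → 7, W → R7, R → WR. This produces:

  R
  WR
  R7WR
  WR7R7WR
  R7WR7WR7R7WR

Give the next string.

Rewriting each symbol of R7WR7WR7R7WR: R→WR, 7→7, W→R7, R→WR, 7→7, W→R7, R→WR, 7→7, R→WR, 7→7, W→R7, R→WR, which concatenates to WR 7 R7 WR 7 R7 WR 7 WR 7 R7 WR.

WR7R7WR7R7WR7WR7R7WR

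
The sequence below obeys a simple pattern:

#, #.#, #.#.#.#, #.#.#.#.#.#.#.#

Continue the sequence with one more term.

s(k+1) = s(k)·.·s(k) — each term doubles the last with '.' between the halves.
One more doubling of #.#.#.#.#.#.#.# gives the answer.

#.#.#.#.#.#.#.#.#.#.#.#.#.#.#.#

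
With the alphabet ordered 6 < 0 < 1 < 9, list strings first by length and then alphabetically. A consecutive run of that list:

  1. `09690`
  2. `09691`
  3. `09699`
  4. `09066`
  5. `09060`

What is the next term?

09061

The successor of 09060 increments the rightmost position that isn't already 9 and resets every position after it to 6.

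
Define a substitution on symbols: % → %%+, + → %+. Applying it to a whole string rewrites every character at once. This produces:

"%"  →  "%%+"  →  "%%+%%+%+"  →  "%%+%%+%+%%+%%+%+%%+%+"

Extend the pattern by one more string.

%%+%%+%+%%+%%+%+%%+%+%%+%%+%+%%+%%+%+%%+%+%%+%%+%+%%+%+

Applying the rule to each of the 21 symbols of %%+%%+%+%%+%%+%+%%+%+ gives the pieces %%+ %%+ %+ %%+ %%+ %+ %%+ %+ %%+ %%+ %+ %%+ %%+ %+ %%+ %+ %%+ %%+ %+ %%+ %+, which concatenate to the answer.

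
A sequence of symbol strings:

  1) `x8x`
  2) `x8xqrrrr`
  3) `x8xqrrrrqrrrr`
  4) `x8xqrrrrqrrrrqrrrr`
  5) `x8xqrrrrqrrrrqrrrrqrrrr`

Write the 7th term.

Each term is the previous one with qrrrr appended.
From x8xqrrrrqrrrrqrrrrqrrrr, 2 further steps: x8xqrrrrqrrrrqrrrrqrrrr → x8xqrrrrqrrrrqrrrrqrrrrqrrrr → (answer).

x8xqrrrrqrrrrqrrrrqrrrrqrrrrqrrrr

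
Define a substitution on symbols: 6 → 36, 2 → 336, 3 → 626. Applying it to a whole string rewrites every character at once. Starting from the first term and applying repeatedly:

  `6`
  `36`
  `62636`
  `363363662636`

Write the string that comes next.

626366266263662636363363662636

Expanding 363363662636: 3→626, 6→36, 3→626, 3→626, 6→36, 3→626, 6→36, 6→36, 2→336, 6→36, 3→626, 6→36. Concatenated: 626 36 626 626 36 626 36 36 336 36 626 36.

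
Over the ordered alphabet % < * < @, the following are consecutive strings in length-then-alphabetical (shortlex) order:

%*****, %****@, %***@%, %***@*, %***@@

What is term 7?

%**@%*

Advancing 2 positions from %***@@ through %***@@ → %**@%% reaches term 7.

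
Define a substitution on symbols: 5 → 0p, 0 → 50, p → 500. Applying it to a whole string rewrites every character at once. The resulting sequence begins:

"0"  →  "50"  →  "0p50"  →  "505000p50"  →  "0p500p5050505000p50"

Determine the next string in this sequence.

Rewriting the 19 symbols of 0p500p5050505000p50 one by one yields 50 500 0p 50 50 500 0p 50 0p 50 0p 50 0p 50 50 50 500 0p 50; concatenated:

505000p50505000p500p500p500p5050505000p50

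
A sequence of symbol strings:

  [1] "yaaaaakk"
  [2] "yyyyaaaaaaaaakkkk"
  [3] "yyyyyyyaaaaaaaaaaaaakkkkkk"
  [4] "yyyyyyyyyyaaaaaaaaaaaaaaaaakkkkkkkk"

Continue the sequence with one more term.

Reading off run lengths: y runs 1, 4, 7, 10; a runs 5, 9, 13, 17; k runs 2, 4, 6, 8 — each is linear in n (n = 1, 2, …).
For the next term, n = 5, so the run lengths are 13, 21, 10.

yyyyyyyyyyyyyaaaaaaaaaaaaaaaaaaaaakkkkkkkkkk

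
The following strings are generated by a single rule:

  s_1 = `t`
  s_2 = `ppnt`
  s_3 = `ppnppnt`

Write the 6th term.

The strings grow by a fixed prefix ppn each time.
From ppnppnt, 3 further steps: ppnppnt → ppnppnppnt → ppnppnppnppnt → (answer).

ppnppnppnppnppnt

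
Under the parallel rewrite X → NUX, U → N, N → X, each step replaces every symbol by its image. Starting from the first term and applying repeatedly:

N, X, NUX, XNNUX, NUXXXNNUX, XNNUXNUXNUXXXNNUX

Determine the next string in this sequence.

NUXXXNNUXXNNUXXNNUXNUXNUXXXNNUX

Replace each of the 17 characters of XNNUXNUXNUXXXNNUX in place — NUX X X N NUX X N NUX X N NUX NUX NUX X X N NUX — and concatenate.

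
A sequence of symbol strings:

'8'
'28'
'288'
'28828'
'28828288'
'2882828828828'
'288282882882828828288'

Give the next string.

2882828828828288282882882828828828

From term 3 onward, concatenate the last term with the second-to-last: 28·8 = 288, 288·28 = 28828, …
So term 8 is 288282882882828828288·2882828828828.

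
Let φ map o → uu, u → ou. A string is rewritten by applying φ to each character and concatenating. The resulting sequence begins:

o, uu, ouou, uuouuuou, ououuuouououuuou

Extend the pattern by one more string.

Rewriting the 16 symbols of ououuuouououuuou one by one yields uu ou uu ou ou ou uu ou uu ou uu ou ou ou uu ou; concatenated:

uuouuuouououuuouuuouuuouououuuou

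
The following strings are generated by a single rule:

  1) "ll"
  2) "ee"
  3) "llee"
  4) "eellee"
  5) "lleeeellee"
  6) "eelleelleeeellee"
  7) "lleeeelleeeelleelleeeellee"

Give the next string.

eelleelleeeelleelleeeelleeeelleelleeeellee

This is a Fibonacci-style word recurrence s(k) = s(k−2)·s(k−1): e.g. ll·ee = llee.
The next term joins eelleelleeeellee and lleeeelleeeelleelleeeellee.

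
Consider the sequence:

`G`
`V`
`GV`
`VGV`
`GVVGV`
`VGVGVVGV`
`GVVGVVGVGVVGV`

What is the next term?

From term 3 onward, concatenate the second-to-last term with the last: G·V = GV, V·GV = VGV, …
The next term joins VGVGVVGV and GVVGVVGVGVVGV.

VGVGVVGVGVVGVVGVGVVGV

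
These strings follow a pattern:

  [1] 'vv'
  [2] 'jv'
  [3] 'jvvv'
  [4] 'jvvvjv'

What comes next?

From term 3 onward, concatenate the last term with the second-to-last: jv·vv = jvvv, jvvv·jv = jvvvjv, …
Continuing: jvvvjv · jvvv gives term 5.

jvvvjvjvvv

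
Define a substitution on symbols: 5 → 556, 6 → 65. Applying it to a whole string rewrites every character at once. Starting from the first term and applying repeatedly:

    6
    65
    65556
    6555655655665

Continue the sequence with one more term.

Applying the rule to each of the 13 symbols of 6555655655665 gives the pieces 65 556 556 556 65 556 556 65 556 556 65 65 556, which concatenate to the answer.

6555655655665556556655565566565556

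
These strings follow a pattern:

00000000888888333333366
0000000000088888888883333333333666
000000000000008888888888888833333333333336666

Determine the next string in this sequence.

00000000000000000888888888888888888333333333333333366666

Reading off run lengths: 0 runs 8, 11, 14; 8 runs 6, 10, 14; 3 runs 7, 10, 13; 6 runs 2, 3, 4 — each is linear in n, where the shown terms are n = 2, 3, 4.
At n = 5 the blocks have lengths 17, 18, 16, 5.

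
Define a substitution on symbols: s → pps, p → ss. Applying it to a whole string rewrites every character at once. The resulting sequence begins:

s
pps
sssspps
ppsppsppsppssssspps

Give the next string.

ssssppsssssppsssssppsssssppsppsppsppsppssssspps

Applying the rule to each of the 19 symbols of ppsppsppsppssssspps gives the pieces ss ss pps ss ss pps ss ss pps ss ss pps pps pps pps pps ss ss pps, which concatenate to the answer.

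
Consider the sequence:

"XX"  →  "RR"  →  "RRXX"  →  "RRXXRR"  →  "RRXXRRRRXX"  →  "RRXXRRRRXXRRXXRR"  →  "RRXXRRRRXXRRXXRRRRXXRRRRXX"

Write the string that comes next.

RRXXRRRRXXRRXXRRRRXXRRRRXXRRXXRRRRXXRRXXRR

From term 3 onward, concatenate the last term with the second-to-last: RR·XX = RRXX, RRXX·RR = RRXXRR, …
So term 8 is RRXXRRRRXXRRXXRRRRXXRRRRXX·RRXXRRRRXXRRXXRR.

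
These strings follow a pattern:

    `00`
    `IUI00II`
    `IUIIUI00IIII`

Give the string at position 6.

IUIIUIIUIIUIIUI00IIIIIIIIII

Each term wraps the previous one in IUI on the left and II on the right.
From IUIIUI00IIII, 3 further steps: IUIIUI00IIII → IUIIUIIUI00IIIIII → IUIIUIIUIIUI00IIIIIIII → (answer).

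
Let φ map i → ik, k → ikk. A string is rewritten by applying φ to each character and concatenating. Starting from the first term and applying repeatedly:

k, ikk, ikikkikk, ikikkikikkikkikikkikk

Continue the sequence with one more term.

ikikkikikkikkikikkikikkikkikikkikkikikkikikkikkikikkikk

φ(ikikkikikkikkikikkikk) expands symbol-by-symbol to ik ikk ik ikk ikk ik ikk ik ikk ikk ik ikk ikk ik ikk ik ikk ikk ik ikk ikk; joining the 21 pieces gives the next term.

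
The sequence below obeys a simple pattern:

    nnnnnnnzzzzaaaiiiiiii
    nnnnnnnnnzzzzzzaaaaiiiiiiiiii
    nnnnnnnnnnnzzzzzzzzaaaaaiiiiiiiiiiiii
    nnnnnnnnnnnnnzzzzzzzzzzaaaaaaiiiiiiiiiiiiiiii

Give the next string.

The n-th term is 2n+3 n's then 2n z's then n+1 a's then 3n+1 i's, where the shown terms are n = 2, 3, 4, 5.
For the next term, n = 6, so the run lengths are 15, 12, 7, 19.

nnnnnnnnnnnnnnnzzzzzzzzzzzzaaaaaaaiiiiiiiiiiiiiiiiiii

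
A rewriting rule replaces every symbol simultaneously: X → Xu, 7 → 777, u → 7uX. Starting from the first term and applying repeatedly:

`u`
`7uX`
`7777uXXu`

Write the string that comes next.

Rewriting each symbol of 7777uXXu: 7→777, 7→777, 7→777, 7→777, u→7uX, X→Xu, X→Xu, u→7uX, which concatenates to 777 777 777 777 7uX Xu Xu 7uX.

7777777777777uXXuXu7uX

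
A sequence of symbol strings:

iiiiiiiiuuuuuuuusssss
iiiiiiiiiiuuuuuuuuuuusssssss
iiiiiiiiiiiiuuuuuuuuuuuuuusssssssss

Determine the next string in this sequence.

Term n consists of 2n+2 i's, followed by 3n-1 u's, followed by 2n-1 s's, where the shown terms are n = 3, 4, 5.
Setting n = 6 gives 14, 17, 11 characters in each block.

iiiiiiiiiiiiiiuuuuuuuuuuuuuuuuusssssssssss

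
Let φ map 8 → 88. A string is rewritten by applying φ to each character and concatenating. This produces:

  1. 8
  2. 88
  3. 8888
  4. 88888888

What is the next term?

8888888888888888

Expanding 88888888: 8→88, 8→88, 8→88, 8→88, 8→88, 8→88, 8→88, 8→88. Concatenated: 88 88 88 88 88 88 88 88.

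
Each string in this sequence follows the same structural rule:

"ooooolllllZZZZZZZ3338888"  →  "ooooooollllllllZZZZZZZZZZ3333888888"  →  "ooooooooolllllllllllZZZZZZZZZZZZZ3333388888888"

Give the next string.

ooooooooooollllllllllllllZZZZZZZZZZZZZZZZ3333338888888888

Reading off run lengths: o runs 5, 7, 9; l runs 5, 8, 11; Z runs 7, 10, 13; 3 runs 3, 4, 5; 8 runs 4, 6, 8 — each is linear in n, where the shown terms are n = 2, 3, 4.
Setting n = 5 gives 11, 14, 16, 6, 10 characters in each block.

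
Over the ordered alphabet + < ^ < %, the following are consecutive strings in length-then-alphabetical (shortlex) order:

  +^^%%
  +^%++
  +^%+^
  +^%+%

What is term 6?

Advancing 2 positions from +^%+% through +^%+% → +^%^+ reaches term 6.

+^%^^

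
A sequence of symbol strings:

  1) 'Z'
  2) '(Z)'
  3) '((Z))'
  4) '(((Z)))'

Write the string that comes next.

Every step adds ( to the front and ) to the end of the previous string.
So the next term is (·(((Z)))·).

((((Z))))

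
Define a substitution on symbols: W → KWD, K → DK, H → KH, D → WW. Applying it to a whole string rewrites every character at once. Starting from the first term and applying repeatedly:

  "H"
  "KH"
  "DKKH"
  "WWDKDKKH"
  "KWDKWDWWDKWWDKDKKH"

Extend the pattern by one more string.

Applying the rule to each of the 18 symbols of KWDKWDWWDKWWDKDKKH gives the pieces DK KWD WW DK KWD WW KWD KWD WW DK KWD KWD WW DK WW DK DK KH, which concatenate to the answer.

DKKWDWWDKKWDWWKWDKWDWWDKKWDKWDWWDKWWDKDKKH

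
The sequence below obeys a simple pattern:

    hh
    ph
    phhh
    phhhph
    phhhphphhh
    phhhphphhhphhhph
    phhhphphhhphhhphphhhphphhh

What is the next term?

From term 3 onward, concatenate the last term with the second-to-last: ph·hh = phhh, phhh·ph = phhhph, …
Continuing: phhhphphhhphhhphphhhphphhh · phhhphphhhphhhph gives term 8.

phhhphphhhphhhphphhhphphhhphhhphphhhphhhph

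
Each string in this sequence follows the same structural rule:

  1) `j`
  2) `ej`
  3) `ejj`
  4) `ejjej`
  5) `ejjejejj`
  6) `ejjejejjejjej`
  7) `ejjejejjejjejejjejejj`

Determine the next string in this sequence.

ejjejejjejjejejjejejjejjejejjejjej

This is a Fibonacci-style word recurrence s(k) = s(k−1)·s(k−2): e.g. ej·j = ejj.
So term 8 is ejjejejjejjejejjejejj·ejjejejjejjej.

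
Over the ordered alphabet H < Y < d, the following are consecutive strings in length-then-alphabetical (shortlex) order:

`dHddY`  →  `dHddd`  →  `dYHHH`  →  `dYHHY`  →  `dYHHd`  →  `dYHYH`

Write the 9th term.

dYHdH

Continuing the enumeration 3 steps past dYHYH: dYHYH → dYHYY → dYHYd → (answer).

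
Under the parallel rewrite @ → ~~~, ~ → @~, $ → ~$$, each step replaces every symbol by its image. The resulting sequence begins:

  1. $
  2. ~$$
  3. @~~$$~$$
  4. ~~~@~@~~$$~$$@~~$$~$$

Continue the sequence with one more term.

Rewriting the 21 symbols of ~~~@~@~~$$~$$@~~$$~$$ one by one yields @~ @~ @~ ~~~ @~ ~~~ @~ @~ ~$$ ~$$ @~ ~$$ ~$$ ~~~ @~ @~ ~$$ ~$$ @~ ~$$ ~$$; concatenated:

@~@~@~~~~@~~~~@~@~~$$~$$@~~$$~$$~~~@~@~~$$~$$@~~$$~$$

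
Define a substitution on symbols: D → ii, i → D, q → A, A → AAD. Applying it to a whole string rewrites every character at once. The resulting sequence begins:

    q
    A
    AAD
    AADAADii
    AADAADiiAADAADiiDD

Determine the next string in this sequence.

φ(AADAADiiAADAADiiDD) expands symbol-by-symbol to AAD AAD ii AAD AAD ii D D AAD AAD ii AAD AAD ii D D ii ii; joining the 18 pieces gives the next term.

AADAADiiAADAADiiDDAADAADiiAADAADiiDDiiii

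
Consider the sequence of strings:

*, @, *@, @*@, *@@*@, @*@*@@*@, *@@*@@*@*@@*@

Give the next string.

From term 3 onward, concatenate the second-to-last term with the last: *·@ = *@, @·*@ = @*@, …
Continuing: @*@*@@*@ · *@@*@@*@*@@*@ gives term 8.

@*@*@@*@*@@*@@*@*@@*@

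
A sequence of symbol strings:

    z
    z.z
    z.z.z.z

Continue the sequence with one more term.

Every step duplicates the string with '.' between the halves.
So the next term is two copies of z.z.z.z with '.' between the halves.

z.z.z.z.z.z.z.z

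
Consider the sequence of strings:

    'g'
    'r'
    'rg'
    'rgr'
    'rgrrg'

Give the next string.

rgrrgrgr

This is a Fibonacci-style word recurrence s(k) = s(k−1)·s(k−2): e.g. r·g = rg.
The next term joins rgrrg and rgr.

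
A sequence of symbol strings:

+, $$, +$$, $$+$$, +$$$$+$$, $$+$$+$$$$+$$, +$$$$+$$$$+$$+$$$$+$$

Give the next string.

$$+$$+$$$$+$$+$$$$+$$$$+$$+$$$$+$$

This is a Fibonacci-style word recurrence s(k) = s(k−2)·s(k−1): e.g. +·$$ = +$$.
Continuing: $$+$$+$$$$+$$ · +$$$$+$$$$+$$+$$$$+$$ gives term 8.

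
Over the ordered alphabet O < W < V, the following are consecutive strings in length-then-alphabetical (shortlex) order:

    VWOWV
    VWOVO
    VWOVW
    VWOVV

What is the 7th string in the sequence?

Stepping forward 3 times from VWOVV: VWOVV → VWWOO → VWWOW, then the target.

VWWOV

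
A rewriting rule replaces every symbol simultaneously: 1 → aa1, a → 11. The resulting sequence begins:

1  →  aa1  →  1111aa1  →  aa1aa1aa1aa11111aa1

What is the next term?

Replace each of the 19 characters of aa1aa1aa1aa11111aa1 in place — 11 11 aa1 11 11 aa1 11 11 aa1 11 11 aa1 aa1 aa1 aa1 aa1 11 11 aa1 — and concatenate.

1111aa11111aa11111aa11111aa1aa1aa1aa1aa11111aa1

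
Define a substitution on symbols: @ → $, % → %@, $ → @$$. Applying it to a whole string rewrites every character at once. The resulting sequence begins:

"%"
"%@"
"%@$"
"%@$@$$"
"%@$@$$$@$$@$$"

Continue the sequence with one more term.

Applying the rule to each of the 13 symbols of %@$@$$$@$$@$$ gives the pieces %@ $ @$$ $ @$$ @$$ @$$ $ @$$ @$$ $ @$$ @$$, which concatenate to the answer.

%@$@$$$@$$@$$@$$$@$$@$$$@$$@$$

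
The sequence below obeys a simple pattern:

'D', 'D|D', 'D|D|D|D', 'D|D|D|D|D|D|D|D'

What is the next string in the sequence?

Every step duplicates the string with '|' between the halves.
One more doubling of D|D|D|D|D|D|D|D gives the answer.

D|D|D|D|D|D|D|D|D|D|D|D|D|D|D|D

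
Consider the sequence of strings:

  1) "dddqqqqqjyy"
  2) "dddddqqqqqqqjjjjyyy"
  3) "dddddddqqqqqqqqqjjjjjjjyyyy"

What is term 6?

Term n consists of 2n+1 d's, followed by 2n+3 q's, followed by 3n-2 j's, followed by n+1 y's (n = 1, 2, …).
For term 6, n = 6, so the run lengths are 13, 15, 16, 7.

dddddddddddddqqqqqqqqqqqqqqqjjjjjjjjjjjjjjjjyyyyyyy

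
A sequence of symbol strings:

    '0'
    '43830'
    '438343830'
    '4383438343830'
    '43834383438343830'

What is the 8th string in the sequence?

43834383438343834383438343830

Every step adds 4383 at the front: s(k+1) = 4383·s(k).
From 43834383438343830, 3 further steps: 43834383438343830 → 438343834383438343830 → 4383438343834383438343830 → (answer).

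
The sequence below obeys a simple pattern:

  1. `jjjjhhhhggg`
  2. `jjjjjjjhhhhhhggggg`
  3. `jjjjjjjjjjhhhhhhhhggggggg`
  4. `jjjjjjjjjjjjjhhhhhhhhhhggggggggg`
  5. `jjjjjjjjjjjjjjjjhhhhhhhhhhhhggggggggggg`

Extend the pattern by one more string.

jjjjjjjjjjjjjjjjjjjhhhhhhhhhhhhhhggggggggggggg

Each string has the form j^{3n+1} h^{2n+2} g^{2n+1} (n = 1, 2, …).
For the next term, n = 6, so the run lengths are 19, 14, 13.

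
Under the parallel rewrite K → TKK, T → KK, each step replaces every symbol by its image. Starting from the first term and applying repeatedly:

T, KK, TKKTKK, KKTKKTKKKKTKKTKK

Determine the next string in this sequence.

Applying the rule to each of the 16 symbols of KKTKKTKKKKTKKTKK gives the pieces TKK TKK KK TKK TKK KK TKK TKK TKK TKK KK TKK TKK KK TKK TKK, which concatenate to the answer.

TKKTKKKKTKKTKKKKTKKTKKTKKTKKKKTKKTKKKKTKKTKK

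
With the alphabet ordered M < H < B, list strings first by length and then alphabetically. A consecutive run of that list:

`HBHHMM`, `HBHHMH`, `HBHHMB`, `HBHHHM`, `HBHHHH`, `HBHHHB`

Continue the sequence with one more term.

The successor of HBHHHB increments the rightmost position that isn't already B and resets every position after it to M.

HBHHBM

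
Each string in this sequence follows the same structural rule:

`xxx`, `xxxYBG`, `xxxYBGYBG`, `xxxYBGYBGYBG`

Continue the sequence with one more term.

The strings grow by a fixed suffix YBG each time.
Applying this once more to xxxYBGYBGYBG:

xxxYBGYBGYBGYBG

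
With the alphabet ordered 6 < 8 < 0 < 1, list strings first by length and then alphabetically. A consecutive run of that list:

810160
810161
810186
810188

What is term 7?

810106

Stepping forward 3 times from 810188: 810188 → 810180 → 810181, then the target.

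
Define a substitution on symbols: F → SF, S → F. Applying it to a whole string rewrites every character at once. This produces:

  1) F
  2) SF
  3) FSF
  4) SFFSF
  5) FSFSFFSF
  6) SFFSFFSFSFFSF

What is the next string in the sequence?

φ(SFFSFFSFSFFSF) expands symbol-by-symbol to F SF SF F SF SF F SF F SF SF F SF; joining the 13 pieces gives the next term.

FSFSFFSFSFFSFFSFSFFSF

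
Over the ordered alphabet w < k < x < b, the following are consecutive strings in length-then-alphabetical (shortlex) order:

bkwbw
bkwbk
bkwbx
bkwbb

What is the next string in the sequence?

bkkww

Treat bkwbb as a base-4 numeral over the given alphabet and add one, carrying through any trailing b's.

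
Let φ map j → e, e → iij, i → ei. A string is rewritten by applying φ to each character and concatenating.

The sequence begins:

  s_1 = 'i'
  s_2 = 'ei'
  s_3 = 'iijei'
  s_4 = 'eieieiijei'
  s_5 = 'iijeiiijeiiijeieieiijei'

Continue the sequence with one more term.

eieieiijeieieieiijeieieieiijeiiijeiiijeieieiijei

Applying the rule to each of the 23 symbols of iijeiiijeiiijeieieiijei gives the pieces ei ei e iij ei ei ei e iij ei ei ei e iij ei iij ei iij ei ei e iij ei, which concatenate to the answer.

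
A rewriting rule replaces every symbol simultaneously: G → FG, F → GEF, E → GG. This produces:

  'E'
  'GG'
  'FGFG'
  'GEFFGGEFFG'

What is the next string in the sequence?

Apply φ to GEFFGGEFFG symbol by symbol: G→FG, E→GG, F→GEF, F→GEF, G→FG, G→FG, E→GG, F→GEF, F→GEF, G→FG; joined: FG GG GEF GEF FG FG GG GEF GEF FG.

FGGGGEFGEFFGFGGGGEFGEFFG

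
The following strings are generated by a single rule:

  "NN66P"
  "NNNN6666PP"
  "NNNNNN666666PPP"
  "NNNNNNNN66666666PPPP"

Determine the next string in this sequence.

Reading off run lengths: N runs 2, 4, 6, 8; 6 runs 2, 4, 6, 8; P runs 1, 2, 3, 4 — each is linear in n (n = 1, 2, …).
At n = 5 the blocks have lengths 10, 10, 5.

NNNNNNNNNN6666666666PPPPP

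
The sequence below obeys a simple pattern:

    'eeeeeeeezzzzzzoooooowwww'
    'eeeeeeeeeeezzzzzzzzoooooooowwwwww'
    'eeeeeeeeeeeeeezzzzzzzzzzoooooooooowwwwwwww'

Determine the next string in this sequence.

Term n consists of 3n+2 e's, followed by 2n+2 z's, followed by 2n+2 o's, followed by 2n w's, where the shown terms are n = 2, 3, 4.
At n = 5 the blocks have lengths 17, 12, 12, 10.

eeeeeeeeeeeeeeeeezzzzzzzzzzzzoooooooooooowwwwwwwwww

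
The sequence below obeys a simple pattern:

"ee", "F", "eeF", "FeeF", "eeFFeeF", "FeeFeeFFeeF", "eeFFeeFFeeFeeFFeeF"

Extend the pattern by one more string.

From term 3 onward, concatenate the second-to-last term with the last: ee·F = eeF, F·eeF = FeeF, …
Continuing: FeeFeeFFeeF · eeFFeeFFeeFeeFFeeF gives term 8.

FeeFeeFFeeFeeFFeeFFeeFeeFFeeF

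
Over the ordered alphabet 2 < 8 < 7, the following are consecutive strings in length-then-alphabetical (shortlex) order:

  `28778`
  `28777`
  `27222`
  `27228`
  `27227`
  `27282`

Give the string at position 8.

Advancing 2 positions from 27282 through 27282 → 27288 reaches term 8.

27287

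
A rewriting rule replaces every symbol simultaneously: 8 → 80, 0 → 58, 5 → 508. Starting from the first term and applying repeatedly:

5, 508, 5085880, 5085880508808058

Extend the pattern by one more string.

φ(5085880508808058) expands symbol-by-symbol to 508 58 80 508 80 80 58 508 58 80 80 58 80 58 508 80; joining the 16 pieces gives the next term.

508588050880805850858808058805850880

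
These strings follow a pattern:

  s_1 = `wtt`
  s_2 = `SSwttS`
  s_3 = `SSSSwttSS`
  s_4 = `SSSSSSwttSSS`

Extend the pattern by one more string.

SSSSSSSSwttSSSS

s(k+1) = SS·s(k)·S, so each term gains SS as a prefix and S as a suffix.
One more step from SSSSSSwttSSS gives the answer.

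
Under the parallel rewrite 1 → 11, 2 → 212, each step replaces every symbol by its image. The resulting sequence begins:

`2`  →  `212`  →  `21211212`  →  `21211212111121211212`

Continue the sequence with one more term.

φ(21211212111121211212) expands symbol-by-symbol to 212 11 212 11 11 212 11 212 11 11 11 11 212 11 212 11 11 212 11 212; joining the 20 pieces gives the next term.

212112121111212112121111111121211212111121211212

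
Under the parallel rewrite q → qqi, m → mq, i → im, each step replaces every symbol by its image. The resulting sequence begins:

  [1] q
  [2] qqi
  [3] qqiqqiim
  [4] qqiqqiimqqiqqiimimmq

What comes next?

Rewriting the 20 symbols of qqiqqiimqqiqqiimimmq one by one yields qqi qqi im qqi qqi im im mq qqi qqi im qqi qqi im im mq im mq mq qqi; concatenated:

qqiqqiimqqiqqiimimmqqqiqqiimqqiqqiimimmqimmqmqqqi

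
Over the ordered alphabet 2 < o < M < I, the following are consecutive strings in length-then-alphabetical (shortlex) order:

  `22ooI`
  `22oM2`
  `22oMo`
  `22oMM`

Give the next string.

22oMI

Find the rightmost character of 22oMM below I, bump it to the next letter, and reset everything to its right to 2.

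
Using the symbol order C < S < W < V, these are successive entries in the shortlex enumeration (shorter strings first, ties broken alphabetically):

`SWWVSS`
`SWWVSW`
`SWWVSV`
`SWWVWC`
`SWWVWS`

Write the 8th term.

SWWVVC

Advancing 3 positions from SWWVWS through SWWVWS → SWWVWW → SWWVWV reaches term 8.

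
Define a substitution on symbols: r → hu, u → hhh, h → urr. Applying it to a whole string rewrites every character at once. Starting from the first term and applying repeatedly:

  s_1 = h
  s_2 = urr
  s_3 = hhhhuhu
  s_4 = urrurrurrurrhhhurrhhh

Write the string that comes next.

Applying the rule to each of the 21 symbols of urrurrurrurrhhhurrhhh gives the pieces hhh hu hu hhh hu hu hhh hu hu hhh hu hu urr urr urr hhh hu hu urr urr urr, which concatenate to the answer.

hhhhuhuhhhhuhuhhhhuhuhhhhuhuurrurrurrhhhhuhuurrurrurr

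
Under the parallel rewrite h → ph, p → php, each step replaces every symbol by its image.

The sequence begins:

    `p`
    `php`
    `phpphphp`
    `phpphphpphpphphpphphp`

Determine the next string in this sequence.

Replace each of the 21 characters of phpphphpphpphphpphphp in place — php ph php php ph php ph php php ph php php ph php ph php php ph php ph php — and concatenate.

phpphphpphpphphpphphpphpphphpphpphphpphphpphpphphpphphp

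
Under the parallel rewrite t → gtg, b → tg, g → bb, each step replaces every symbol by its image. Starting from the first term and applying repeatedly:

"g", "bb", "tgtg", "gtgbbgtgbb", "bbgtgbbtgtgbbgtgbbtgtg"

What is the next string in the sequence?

Rewriting the 22 symbols of bbgtgbbtgtgbbgtgbbtgtg one by one yields tg tg bb gtg bb tg tg gtg bb gtg bb tg tg bb gtg bb tg tg gtg bb gtg bb; concatenated:

tgtgbbgtgbbtgtggtgbbgtgbbtgtgbbgtgbbtgtggtgbbgtgbb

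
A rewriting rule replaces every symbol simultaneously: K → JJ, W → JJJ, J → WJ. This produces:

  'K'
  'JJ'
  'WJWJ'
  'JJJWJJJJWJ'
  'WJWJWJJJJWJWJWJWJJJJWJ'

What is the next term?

Rewriting the 22 symbols of WJWJWJJJJWJWJWJWJJJJWJ one by one yields JJJ WJ JJJ WJ JJJ WJ WJ WJ WJ JJJ WJ JJJ WJ JJJ WJ JJJ WJ WJ WJ WJ JJJ WJ; concatenated:

JJJWJJJJWJJJJWJWJWJWJJJJWJJJJWJJJJWJJJJWJWJWJWJJJJWJ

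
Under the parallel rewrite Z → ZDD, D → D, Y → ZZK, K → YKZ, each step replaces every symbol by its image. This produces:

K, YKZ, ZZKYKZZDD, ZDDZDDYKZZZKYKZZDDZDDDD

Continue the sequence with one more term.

Rewriting the 23 symbols of ZDDZDDYKZZZKYKZZDDZDDDD one by one yields ZDD D D ZDD D D ZZK YKZ ZDD ZDD ZDD YKZ ZZK YKZ ZDD ZDD D D ZDD D D D D; concatenated:

ZDDDDZDDDDZZKYKZZDDZDDZDDYKZZZKYKZZDDZDDDDZDDDDDD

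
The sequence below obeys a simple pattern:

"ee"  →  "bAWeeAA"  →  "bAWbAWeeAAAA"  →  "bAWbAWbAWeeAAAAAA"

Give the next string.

bAWbAWbAWbAWeeAAAAAAAA

s(k+1) = bAW·s(k)·AA, so each term gains bAW as a prefix and AA as a suffix.
So the next term is bAW·bAWbAWbAWeeAAAAAA·AA.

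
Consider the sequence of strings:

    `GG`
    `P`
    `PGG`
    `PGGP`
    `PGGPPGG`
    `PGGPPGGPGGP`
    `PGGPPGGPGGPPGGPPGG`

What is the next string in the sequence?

From term 3 onward, concatenate the last term with the second-to-last: P·GG = PGG, PGG·P = PGGP, …
The next term joins PGGPPGGPGGPPGGPPGG and PGGPPGGPGGP.

PGGPPGGPGGPPGGPPGGPGGPPGGPGGP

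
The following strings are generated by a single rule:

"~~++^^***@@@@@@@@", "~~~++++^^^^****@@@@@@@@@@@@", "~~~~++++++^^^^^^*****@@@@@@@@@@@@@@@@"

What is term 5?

Reading off run lengths: ~ runs 2, 3, 4; + runs 2, 4, 6; ^ runs 2, 4, 6; * runs 3, 4, 5; @ runs 8, 12, 16 — each is linear in n, where the shown terms are n = 2, 3, 4.
For term 5, n = 6, so the run lengths are 6, 10, 10, 7, 24.

~~~~~~++++++++++^^^^^^^^^^*******@@@@@@@@@@@@@@@@@@@@@@@@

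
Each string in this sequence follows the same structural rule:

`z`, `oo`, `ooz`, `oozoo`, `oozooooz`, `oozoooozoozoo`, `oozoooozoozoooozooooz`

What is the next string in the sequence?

Each term (from the third on) is the previous term followed by the one before it: term 3 = oo·z = ooz.
Continuing: oozoooozoozoooozooooz · oozoooozoozoo gives term 8.

oozoooozoozoooozoooozoozoooozoozoo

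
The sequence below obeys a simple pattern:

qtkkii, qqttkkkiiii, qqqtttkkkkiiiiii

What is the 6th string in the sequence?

qqqqqqttttttkkkkkkkiiiiiiiiiiii

The n-th term is n q's then n t's then n+1 k's then 2n i's (n = 1, 2, …).
Setting n = 6 gives 6, 6, 7, 12 characters in each block.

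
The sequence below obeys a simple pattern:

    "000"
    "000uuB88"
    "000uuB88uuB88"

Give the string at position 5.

Every step adds uuB88 to the end: s(k+1) = s(k)·uuB88.
From 000uuB88uuB88, 2 further steps: 000uuB88uuB88 → 000uuB88uuB88uuB88 → (answer).

000uuB88uuB88uuB88uuB88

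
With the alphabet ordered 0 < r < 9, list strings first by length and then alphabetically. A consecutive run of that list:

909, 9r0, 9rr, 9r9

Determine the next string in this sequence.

990

Treat 9r9 as a base-3 numeral over the given alphabet and add one, carrying through any trailing 9's.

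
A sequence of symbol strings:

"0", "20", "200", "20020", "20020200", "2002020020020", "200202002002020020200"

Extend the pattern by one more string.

2002020020020200202002002020020020

This is a Fibonacci-style word recurrence s(k) = s(k−1)·s(k−2): e.g. 20·0 = 200.
So term 8 is 200202002002020020200·2002020020020.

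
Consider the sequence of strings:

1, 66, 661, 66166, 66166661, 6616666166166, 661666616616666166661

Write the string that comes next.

Each term (from the third on) is the previous term followed by the one before it: term 3 = 66·1 = 661.
So term 8 is 661666616616666166661·6616666166166.

6616666166166661666616616666166166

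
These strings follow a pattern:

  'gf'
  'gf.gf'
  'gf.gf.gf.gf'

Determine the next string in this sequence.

Each string is two copies of the previous one joined by '.'.
One more doubling of gf.gf.gf.gf gives the answer.

gf.gf.gf.gf.gf.gf.gf.gf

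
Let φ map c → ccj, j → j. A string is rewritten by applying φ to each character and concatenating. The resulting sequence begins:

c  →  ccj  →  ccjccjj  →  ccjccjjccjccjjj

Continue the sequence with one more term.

φ(ccjccjjccjccjjj) expands symbol-by-symbol to ccj ccj j ccj ccj j j ccj ccj j ccj ccj j j j; joining the 15 pieces gives the next term.

ccjccjjccjccjjjccjccjjccjccjjjj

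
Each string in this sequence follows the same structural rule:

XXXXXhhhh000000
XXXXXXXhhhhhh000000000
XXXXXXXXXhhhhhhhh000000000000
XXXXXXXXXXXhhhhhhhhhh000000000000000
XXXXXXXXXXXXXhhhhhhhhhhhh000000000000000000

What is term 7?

Each string has the form X^{2n+1} h^{2n} 0^{3n}, where the shown terms are n = 2, 3, 4, 5, 6.
For term 7, n = 8, so the run lengths are 17, 16, 24.

XXXXXXXXXXXXXXXXXhhhhhhhhhhhhhhhh000000000000000000000000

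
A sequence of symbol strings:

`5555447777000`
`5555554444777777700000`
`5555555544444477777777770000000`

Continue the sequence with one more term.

5555555555444444447777777777777000000000

Term n consists of 2n+2 5's, followed by 2n 4's, followed by 3n+1 7's, followed by 2n+1 0's (n = 1, 2, …).
Setting n = 4 gives 10, 8, 13, 9 characters in each block.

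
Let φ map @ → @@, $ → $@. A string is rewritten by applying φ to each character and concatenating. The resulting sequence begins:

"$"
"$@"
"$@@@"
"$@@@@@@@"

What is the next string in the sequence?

$@@@@@@@@@@@@@@@

Apply φ to $@@@@@@@ symbol by symbol: $→$@, @→@@, @→@@, @→@@, @→@@, @→@@, @→@@, @→@@; joined: $@ @@ @@ @@ @@ @@ @@ @@.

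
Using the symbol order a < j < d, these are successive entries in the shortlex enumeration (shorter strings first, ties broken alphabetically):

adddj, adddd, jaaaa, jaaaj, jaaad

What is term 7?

Continuing the enumeration 2 steps past jaaad: jaaad → jaaja → (answer).

jaajj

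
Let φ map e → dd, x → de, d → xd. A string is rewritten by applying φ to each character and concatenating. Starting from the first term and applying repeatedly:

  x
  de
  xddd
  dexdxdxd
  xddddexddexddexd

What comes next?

φ(xddddexddexddexd) expands symbol-by-symbol to de xd xd xd xd dd de xd xd dd de xd xd dd de xd; joining the 16 pieces gives the next term.

dexdxdxdxddddexdxddddexdxddddexd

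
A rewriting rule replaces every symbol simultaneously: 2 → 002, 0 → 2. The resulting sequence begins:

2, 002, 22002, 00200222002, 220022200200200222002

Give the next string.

0020022200200200222002220022200200200222002

φ(220022200200200222002) expands symbol-by-symbol to 002 002 2 2 002 002 002 2 2 002 2 2 002 2 2 002 002 002 2 2 002; joining the 21 pieces gives the next term.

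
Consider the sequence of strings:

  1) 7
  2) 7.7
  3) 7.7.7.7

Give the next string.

7.7.7.7.7.7.7.7

Every step duplicates the string with '.' between the halves.
One more doubling of 7.7.7.7 gives the answer.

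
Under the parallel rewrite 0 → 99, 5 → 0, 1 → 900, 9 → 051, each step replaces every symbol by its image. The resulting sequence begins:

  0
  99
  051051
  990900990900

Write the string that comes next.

Expanding 990900990900: 9→051, 9→051, 0→99, 9→051, 0→99, 0→99, 9→051, 9→051, 0→99, 9→051, 0→99, 0→99. Concatenated: 051 051 99 051 99 99 051 051 99 051 99 99.

051051990519999051051990519999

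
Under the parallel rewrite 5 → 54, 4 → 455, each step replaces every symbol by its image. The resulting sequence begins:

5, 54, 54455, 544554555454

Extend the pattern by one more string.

54455455545445554545445554455

Apply φ to 544554555454 symbol by symbol: 5→54, 4→455, 4→455, 5→54, 5→54, 4→455, 5→54, 5→54, 5→54, 4→455, 5→54, 4→455; joined: 54 455 455 54 54 455 54 54 54 455 54 455.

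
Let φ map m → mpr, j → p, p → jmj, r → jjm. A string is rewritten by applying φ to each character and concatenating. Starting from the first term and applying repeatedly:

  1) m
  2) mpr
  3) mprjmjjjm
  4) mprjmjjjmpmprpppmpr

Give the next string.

Replace each of the 19 characters of mprjmjjjmpmprpppmpr in place — mpr jmj jjm p mpr p p p mpr jmj mpr jmj jjm jmj jmj jmj mpr jmj jjm — and concatenate.

mprjmjjjmpmprpppmprjmjmprjmjjjmjmjjmjjmjmprjmjjjm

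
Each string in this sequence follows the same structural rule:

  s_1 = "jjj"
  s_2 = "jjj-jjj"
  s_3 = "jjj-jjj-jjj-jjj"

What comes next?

jjj-jjj-jjj-jjj-jjj-jjj-jjj-jjj

Each string is two copies of the previous one joined by '-'.
One more doubling of jjj-jjj-jjj-jjj gives the answer.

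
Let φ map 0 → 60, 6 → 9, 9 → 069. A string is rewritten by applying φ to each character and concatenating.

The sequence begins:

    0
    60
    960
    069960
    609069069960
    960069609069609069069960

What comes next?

069960609069960069609069960069609069609069069960

φ(960069609069609069069960) expands symbol-by-symbol to 069 9 60 60 9 069 9 60 069 60 9 069 9 60 069 60 9 069 60 9 069 069 9 60; joining the 24 pieces gives the next term.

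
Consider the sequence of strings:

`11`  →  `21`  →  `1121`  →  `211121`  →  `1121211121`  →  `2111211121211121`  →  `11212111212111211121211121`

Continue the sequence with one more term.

Each term (from the third on) is the two preceding terms concatenated in order: term 3 = 11·21 = 1121.
The next term joins 2111211121211121 and 11212111212111211121211121.

211121112121112111212111212111211121211121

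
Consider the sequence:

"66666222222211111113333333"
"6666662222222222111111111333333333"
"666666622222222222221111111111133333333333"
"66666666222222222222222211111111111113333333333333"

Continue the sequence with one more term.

6666666662222222222222222222111111111111111333333333333333

Reading off run lengths: 6 runs 5, 6, 7, 8; 2 runs 7, 10, 13, 16; 1 runs 7, 9, 11, 13; 3 runs 7, 9, 11, 13 — each is linear in n, where the shown terms are n = 2, 3, 4, 5.
Setting n = 6 gives 9, 19, 15, 15 characters in each block.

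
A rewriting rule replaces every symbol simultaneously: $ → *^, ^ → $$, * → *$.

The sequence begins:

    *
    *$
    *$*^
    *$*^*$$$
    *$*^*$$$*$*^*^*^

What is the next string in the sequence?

φ(*$*^*$$$*$*^*^*^) expands symbol-by-symbol to *$ *^ *$ $$ *$ *^ *^ *^ *$ *^ *$ $$ *$ $$ *$ $$; joining the 16 pieces gives the next term.

*$*^*$$$*$*^*^*^*$*^*$$$*$$$*$$$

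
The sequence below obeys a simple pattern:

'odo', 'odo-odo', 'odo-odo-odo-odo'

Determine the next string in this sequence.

odo-odo-odo-odo-odo-odo-odo-odo

s(k+1) = s(k)·-·s(k) — each term doubles the last with '-' between the halves.
One more doubling of odo-odo-odo-odo gives the answer.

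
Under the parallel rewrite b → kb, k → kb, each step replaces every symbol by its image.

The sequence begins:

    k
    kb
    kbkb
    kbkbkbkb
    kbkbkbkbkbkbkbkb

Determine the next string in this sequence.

Rewriting the 16 symbols of kbkbkbkbkbkbkbkb one by one yields kb kb kb kb kb kb kb kb kb kb kb kb kb kb kb kb; concatenated:

kbkbkbkbkbkbkbkbkbkbkbkbkbkbkbkb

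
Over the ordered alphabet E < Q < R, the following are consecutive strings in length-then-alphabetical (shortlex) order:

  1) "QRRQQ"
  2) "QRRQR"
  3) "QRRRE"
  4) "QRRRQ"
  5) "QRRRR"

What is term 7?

REEEQ

Advancing 2 positions from QRRRR through QRRRR → REEEE reaches term 7.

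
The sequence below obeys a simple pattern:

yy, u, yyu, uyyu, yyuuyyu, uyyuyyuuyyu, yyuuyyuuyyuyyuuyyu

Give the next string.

uyyuyyuuyyuyyuuyyuuyyuyyuuyyu

Each term (from the third on) is the two preceding terms concatenated in order: term 3 = yy·u = yyu.
The next term joins uyyuyyuuyyu and yyuuyyuuyyuyyuuyyu.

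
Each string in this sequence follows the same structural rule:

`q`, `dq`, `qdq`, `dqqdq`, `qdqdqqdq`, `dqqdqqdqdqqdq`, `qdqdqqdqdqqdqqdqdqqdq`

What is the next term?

This is a Fibonacci-style word recurrence s(k) = s(k−2)·s(k−1): e.g. q·dq = qdq.
The next term joins dqqdqqdqdqqdq and qdqdqqdqdqqdqqdqdqqdq.

dqqdqqdqdqqdqqdqdqqdqdqqdqqdqdqqdq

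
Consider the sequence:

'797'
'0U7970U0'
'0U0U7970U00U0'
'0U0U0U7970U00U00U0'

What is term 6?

0U0U0U0U0U7970U00U00U00U00U0

s(k+1) = 0U·s(k)·0U0, so each term gains 0U as a prefix and 0U0 as a suffix.
From 0U0U0U7970U00U00U0, 2 further steps: 0U0U0U7970U00U00U0 → 0U0U0U0U7970U00U00U00U0 → (answer).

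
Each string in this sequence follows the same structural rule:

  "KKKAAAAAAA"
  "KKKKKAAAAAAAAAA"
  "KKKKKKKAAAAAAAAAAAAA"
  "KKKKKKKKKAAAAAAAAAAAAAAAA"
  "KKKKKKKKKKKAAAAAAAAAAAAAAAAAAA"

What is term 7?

KKKKKKKKKKKKKKKAAAAAAAAAAAAAAAAAAAAAAAAA

Reading off run lengths: K runs 3, 5, 7, 9, 11; A runs 7, 10, 13, 16, 19 — each is linear in n, where the shown terms are n = 2, 3, 4, 5, 6.
Setting n = 8 gives 15, 25 characters in each block.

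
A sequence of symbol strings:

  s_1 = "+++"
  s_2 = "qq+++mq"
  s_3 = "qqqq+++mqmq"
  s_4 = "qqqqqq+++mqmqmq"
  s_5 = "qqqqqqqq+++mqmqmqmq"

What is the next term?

s(k+1) = qq·s(k)·mq, so each term gains qq as a prefix and mq as a suffix.
Applying this once more to qqqqqqqq+++mqmqmqmq:

qqqqqqqqqq+++mqmqmqmqmq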